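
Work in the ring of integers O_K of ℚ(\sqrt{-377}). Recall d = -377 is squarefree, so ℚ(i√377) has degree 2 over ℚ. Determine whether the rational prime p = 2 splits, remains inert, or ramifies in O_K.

ramified

-377 mod 4 = 3, hence disc K = 4·(-377) = -1508 and O_K = ℤ[√-377].
Ramification test: 2 | -1508. The prime 2 ramifies in K.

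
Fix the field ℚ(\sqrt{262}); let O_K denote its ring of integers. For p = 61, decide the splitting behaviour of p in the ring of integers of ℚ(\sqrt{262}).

61 remains inert

Since 262 ≢ 1 mod 4, the ring of integers is ℤ[√262] with discriminant 4·262 = 1048.
Since gcd(61, 1048) = 1 the prime 61 does not ramify.
(262/61) = 18^30 mod 61 = 60, giving Legendre symbol -1.
Legendre symbol -1 ⇒ 61 is inert.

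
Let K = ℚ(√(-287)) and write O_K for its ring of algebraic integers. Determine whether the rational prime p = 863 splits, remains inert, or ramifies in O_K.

split

-287 mod 4 = 1, hence disc K = -287 and O_K = ℤ[(1+√-287)/2].
disc(K) = -287 is not divisible by 863; 863 is unramified.
Legendre symbol by Euler's criterion: (-287/863) ≡ (-287)^431 ≡ 1 (mod 863), i.e. (-287/863) = 1.
(-287/863) = 1, so 863 splits.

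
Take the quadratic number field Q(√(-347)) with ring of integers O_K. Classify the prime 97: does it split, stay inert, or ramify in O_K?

p is inert

d = -347 ≡ 1 (mod 4), so O_K = ℤ[(1+√-347)/2] and disc(K) = d = -347.
disc(K) = -347 is not divisible by 97; 97 is unramified.
Euler's criterion: (-347)^48 mod 97 = 96. Thus (-347|97) = -1.
(-347/97) = -1, so 97 is inert.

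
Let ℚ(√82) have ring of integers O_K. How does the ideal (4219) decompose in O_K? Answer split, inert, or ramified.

d = 82 ≡ 2 (mod 4), so O_K = ℤ[√82] and disc(K) = 4d = 328.
Since gcd(4219, 328) = 1 the prime 4219 does not ramify.
Compute (82/4219) via Euler: 82^((4219-1)/2) mod 4219 = 4218, so (82/4219) = -1.
d is a non-residue mod p, hence 4219 remains inert in O_K.

inert — (4219) stays prime in O_K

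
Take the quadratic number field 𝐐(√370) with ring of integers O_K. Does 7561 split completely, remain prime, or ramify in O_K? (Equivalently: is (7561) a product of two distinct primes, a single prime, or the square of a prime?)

remains prime (inert)

Since 370 ≢ 1 mod 4, the ring of integers is ℤ[√370] with discriminant 4·370 = 1480.
Since gcd(7561, 1480) = 1 the prime 7561 does not ramify.
Euler's criterion: 370^3780 mod 7561 = 7560. Thus (370|7561) = -1.
d is a non-residue mod p, hence 7561 remains inert in O_K.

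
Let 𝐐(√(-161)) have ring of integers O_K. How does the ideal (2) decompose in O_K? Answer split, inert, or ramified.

ramified — (2) = 𝔭²

Since -161 ≢ 1 mod 4, the ring of integers is ℤ[√-161] with discriminant 4·(-161) = -644.
disc(K) = -644 = 2·(-322), so p = 2 is ramified.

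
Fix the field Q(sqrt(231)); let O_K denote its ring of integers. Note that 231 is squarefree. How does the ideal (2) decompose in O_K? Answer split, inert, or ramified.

ramifies in O_K

d = 231 ≡ 3 (mod 4), so O_K = ℤ[√231] and disc(K) = 4d = 924.
Ramification test: 2 | 924. The prime 2 ramifies in K.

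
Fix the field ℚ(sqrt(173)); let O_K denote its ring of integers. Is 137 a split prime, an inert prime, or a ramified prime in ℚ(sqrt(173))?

137 splits in O_K

Since 173 ≡ 1 mod 4, the ring of integers is ℤ[(1+√173)/2] with discriminant 173.
137 ∤ 173, so 137 is unramified.
Legendre symbol by Euler's criterion: (173/137) ≡ 173^68 ≡ 1 (mod 137), i.e. (173/137) = 1.
Legendre symbol 1 ⇒ 137 is split.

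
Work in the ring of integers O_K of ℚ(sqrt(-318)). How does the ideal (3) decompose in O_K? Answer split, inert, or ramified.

3 is ramified

-318 mod 4 = 2, hence disc K = 4·(-318) = -1272 and O_K = ℤ[√-318].
Ramification test: 3 | -1272. The prime 3 ramifies in K.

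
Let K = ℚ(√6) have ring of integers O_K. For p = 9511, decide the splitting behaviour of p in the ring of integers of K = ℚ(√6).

Since 6 ≢ 1 mod 4, the ring of integers is ℤ[√6] with discriminant 4·6 = 24.
9511 ∤ 24, so 9511 is unramified.
Euler's criterion: 6^4755 mod 9511 = 9510. Thus (6|9511) = -1.
(6/9511) = -1, so 9511 is inert.

inert — (9511) stays prime in O_K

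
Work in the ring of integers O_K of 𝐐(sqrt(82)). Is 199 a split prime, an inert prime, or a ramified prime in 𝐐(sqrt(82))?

82 mod 4 = 2, hence disc K = 4·82 = 328 and O_K = ℤ[√82].
199 ∤ 328, so 199 is unramified.
(82/199) = 82^99 mod 199 = 198, giving Legendre symbol -1.
Legendre symbol -1 ⇒ 199 is inert.

199 remains inert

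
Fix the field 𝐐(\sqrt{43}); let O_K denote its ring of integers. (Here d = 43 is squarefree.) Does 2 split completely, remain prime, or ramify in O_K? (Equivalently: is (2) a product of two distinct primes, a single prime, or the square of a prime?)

43 mod 4 = 3, hence disc K = 4·43 = 172 and O_K = ℤ[√43].
disc(K) = 172 = 2·86, so p = 2 is ramified.

2 is ramified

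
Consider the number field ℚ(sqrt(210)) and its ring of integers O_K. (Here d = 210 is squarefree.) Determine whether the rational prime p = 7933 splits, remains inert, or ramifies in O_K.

210 mod 4 = 2, hence disc K = 4·210 = 840 and O_K = ℤ[√210].
Since gcd(7933, 840) = 1 the prime 7933 does not ramify.
(210/7933) = 210^3966 mod 7933 = 1, giving Legendre symbol 1.
Legendre symbol 1 ⇒ 7933 is split.

7933 splits in O_K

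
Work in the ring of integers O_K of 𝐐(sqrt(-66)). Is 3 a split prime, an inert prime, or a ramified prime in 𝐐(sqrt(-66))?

p ramifies

Since -66 ≢ 1 mod 4, the ring of integers is ℤ[√-66] with discriminant 4·(-66) = -264.
disc(K) = -264 = 3·(-88), so p = 3 is ramified.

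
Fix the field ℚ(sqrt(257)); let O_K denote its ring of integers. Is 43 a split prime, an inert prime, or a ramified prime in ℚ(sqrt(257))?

p is inert

257 mod 4 = 1, hence disc K = 257 and O_K = ℤ[(1+√257)/2].
43 ∤ 257, so 43 is unramified.
(257/43) = 42^21 mod 43 = 42, giving Legendre symbol -1.
d is a non-residue mod p, hence 43 remains inert in O_K.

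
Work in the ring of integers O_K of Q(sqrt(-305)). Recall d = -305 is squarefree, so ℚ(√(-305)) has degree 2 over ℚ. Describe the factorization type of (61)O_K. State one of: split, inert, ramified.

d = -305 ≡ 3 (mod 4), so O_K = ℤ[√-305] and disc(K) = 4d = -1220.
disc(K) = -1220 = 61·(-20), so p = 61 is ramified.

ramifies in O_K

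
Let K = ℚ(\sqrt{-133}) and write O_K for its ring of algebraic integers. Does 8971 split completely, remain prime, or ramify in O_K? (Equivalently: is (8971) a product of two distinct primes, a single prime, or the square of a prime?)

8971 splits in O_K

-133 mod 4 = 3, hence disc K = 4·(-133) = -532 and O_K = ℤ[√-133].
disc(K) = -532 is not divisible by 8971; 8971 is unramified.
Legendre symbol by Euler's criterion: (-133/8971) ≡ (-133)^4485 ≡ 1 (mod 8971), i.e. (-133/8971) = 1.
d is a quadratic residue mod p, hence 8971 splits in O_K.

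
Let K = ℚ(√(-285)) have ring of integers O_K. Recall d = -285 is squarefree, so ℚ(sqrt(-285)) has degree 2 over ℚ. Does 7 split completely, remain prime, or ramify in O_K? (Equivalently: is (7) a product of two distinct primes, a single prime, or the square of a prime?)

split

-285 mod 4 = 3, hence disc K = 4·(-285) = -1140 and O_K = ℤ[√-285].
7 ∤ -1140, so 7 is unramified.
Euler's criterion: (-285)^3 mod 7 = 1. Thus (-285|7) = 1.
Legendre symbol 1 ⇒ 7 is split.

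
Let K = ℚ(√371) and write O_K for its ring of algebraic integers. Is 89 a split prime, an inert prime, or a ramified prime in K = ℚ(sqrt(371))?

inert

371 mod 4 = 3, hence disc K = 4·371 = 1484 and O_K = ℤ[√371].
Since gcd(89, 1484) = 1 the prime 89 does not ramify.
Euler's criterion: 371^44 mod 89 = 88. Thus (371|89) = -1.
Legendre symbol -1 ⇒ 89 is inert.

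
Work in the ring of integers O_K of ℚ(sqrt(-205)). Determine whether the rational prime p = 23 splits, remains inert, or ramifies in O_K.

split — (23) = 𝔭₁𝔭₂ with 𝔭₁ ≠ 𝔭₂

-205 mod 4 = 3, hence disc K = 4·(-205) = -820 and O_K = ℤ[√-205].
23 ∤ -820, so 23 is unramified.
Legendre symbol by Euler's criterion: (-205/23) ≡ (-205)^11 ≡ 1 (mod 23), i.e. (-205/23) = 1.
d is a quadratic residue mod p, hence 23 splits in O_K.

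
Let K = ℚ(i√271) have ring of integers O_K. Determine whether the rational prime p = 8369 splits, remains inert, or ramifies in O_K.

-271 mod 4 = 1, hence disc K = -271 and O_K = ℤ[(1+√-271)/2].
8369 ∤ -271, so 8369 is unramified.
Legendre symbol by Euler's criterion: (-271/8369) ≡ (-271)^4184 ≡ 8368 (mod 8369), i.e. (-271/8369) = -1.
d is a non-residue mod p, hence 8369 remains inert in O_K.

inert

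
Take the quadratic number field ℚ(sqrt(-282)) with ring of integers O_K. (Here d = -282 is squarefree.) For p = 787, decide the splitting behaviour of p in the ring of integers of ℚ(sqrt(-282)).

d = -282 ≡ 2 (mod 4), so O_K = ℤ[√-282] and disc(K) = 4d = -1128.
Since gcd(787, -1128) = 1 the prime 787 does not ramify.
Legendre symbol by Euler's criterion: (-282/787) ≡ (-282)^393 ≡ 786 (mod 787), i.e. (-282/787) = -1.
Legendre symbol -1 ⇒ 787 is inert.

787 remains inert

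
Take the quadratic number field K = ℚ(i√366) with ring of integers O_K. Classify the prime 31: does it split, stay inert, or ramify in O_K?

Since -366 ≢ 1 mod 4, the ring of integers is ℤ[√-366] with discriminant 4·(-366) = -1464.
disc(K) = -1464 is not divisible by 31; 31 is unramified.
(-366/31) = 6^15 mod 31 = 30, giving Legendre symbol -1.
d is a non-residue mod p, hence 31 remains inert in O_K.

remains prime (inert)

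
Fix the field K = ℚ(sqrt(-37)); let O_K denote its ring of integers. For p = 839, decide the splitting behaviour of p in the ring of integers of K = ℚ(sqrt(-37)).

remains prime (inert)

-37 mod 4 = 3, hence disc K = 4·(-37) = -148 and O_K = ℤ[√-37].
disc(K) = -148 is not divisible by 839; 839 is unramified.
(-37/839) = 802^419 mod 839 = 838, giving Legendre symbol -1.
Legendre symbol -1 ⇒ 839 is inert.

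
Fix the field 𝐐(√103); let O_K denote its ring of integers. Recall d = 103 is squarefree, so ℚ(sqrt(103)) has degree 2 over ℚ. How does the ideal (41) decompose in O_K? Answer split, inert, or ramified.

d = 103 ≡ 3 (mod 4), so O_K = ℤ[√103] and disc(K) = 4d = 412.
Since gcd(41, 412) = 1 the prime 41 does not ramify.
Legendre symbol by Euler's criterion: (103/41) ≡ 103^20 ≡ 1 (mod 41), i.e. (103/41) = 1.
d is a quadratic residue mod p, hence 41 splits in O_K.

p splits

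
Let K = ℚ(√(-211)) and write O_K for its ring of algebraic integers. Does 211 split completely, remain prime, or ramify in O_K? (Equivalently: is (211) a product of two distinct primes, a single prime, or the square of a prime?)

ramified — (211) = 𝔭²

Since -211 ≡ 1 mod 4, the ring of integers is ℤ[(1+√-211)/2] with discriminant -211.
disc(K) = -211 = 211·(-1), so p = 211 is ramified.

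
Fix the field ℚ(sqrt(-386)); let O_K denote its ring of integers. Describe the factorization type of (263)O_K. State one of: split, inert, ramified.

d = -386 ≡ 2 (mod 4), so O_K = ℤ[√-386] and disc(K) = 4d = -1544.
Since gcd(263, -1544) = 1 the prime 263 does not ramify.
(-386/263) = 140^131 mod 263 = 1, giving Legendre symbol 1.
d is a quadratic residue mod p, hence 263 splits in O_K.

263 splits in O_K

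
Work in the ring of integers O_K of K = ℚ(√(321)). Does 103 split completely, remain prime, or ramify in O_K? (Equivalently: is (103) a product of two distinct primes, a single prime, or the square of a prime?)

remains prime (inert)

Since 321 ≡ 1 mod 4, the ring of integers is ℤ[(1+√321)/2] with discriminant 321.
103 ∤ 321, so 103 is unramified.
(321/103) = 12^51 mod 103 = 102, giving Legendre symbol -1.
Legendre symbol -1 ⇒ 103 is inert.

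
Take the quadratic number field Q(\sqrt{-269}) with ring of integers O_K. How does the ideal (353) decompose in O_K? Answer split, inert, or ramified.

353 splits in O_K

Since -269 ≢ 1 mod 4, the ring of integers is ℤ[√-269] with discriminant 4·(-269) = -1076.
Since gcd(353, -1076) = 1 the prime 353 does not ramify.
Euler's criterion: (-269)^176 mod 353 = 1. Thus (-269|353) = 1.
Legendre symbol 1 ⇒ 353 is split.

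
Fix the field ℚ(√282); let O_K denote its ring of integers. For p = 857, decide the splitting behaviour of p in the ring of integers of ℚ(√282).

splits completely

d = 282 ≡ 2 (mod 4), so O_K = ℤ[√282] and disc(K) = 4d = 1128.
disc(K) = 1128 is not divisible by 857; 857 is unramified.
Euler's criterion: 282^428 mod 857 = 1. Thus (282|857) = 1.
(282/857) = 1, so 857 splits.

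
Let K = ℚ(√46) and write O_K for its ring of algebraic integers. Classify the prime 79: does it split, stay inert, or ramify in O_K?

46 mod 4 = 2, hence disc K = 4·46 = 184 and O_K = ℤ[√46].
79 ∤ 184, so 79 is unramified.
Euler's criterion: 46^39 mod 79 = 1. Thus (46|79) = 1.
Legendre symbol 1 ⇒ 79 is split.

split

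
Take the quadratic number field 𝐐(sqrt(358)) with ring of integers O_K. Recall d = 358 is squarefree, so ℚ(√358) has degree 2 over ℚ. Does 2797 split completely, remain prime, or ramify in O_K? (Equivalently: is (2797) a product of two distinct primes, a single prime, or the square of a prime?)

2797 splits in O_K

Since 358 ≢ 1 mod 4, the ring of integers is ℤ[√358] with discriminant 4·358 = 1432.
Since gcd(2797, 1432) = 1 the prime 2797 does not ramify.
Legendre symbol by Euler's criterion: (358/2797) ≡ 358^1398 ≡ 1 (mod 2797), i.e. (358/2797) = 1.
d is a quadratic residue mod p, hence 2797 splits in O_K.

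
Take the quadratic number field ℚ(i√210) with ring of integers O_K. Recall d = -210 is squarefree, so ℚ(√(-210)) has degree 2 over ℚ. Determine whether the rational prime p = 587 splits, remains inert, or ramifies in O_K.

587 remains inert

d = -210 ≡ 2 (mod 4), so O_K = ℤ[√-210] and disc(K) = 4d = -840.
587 ∤ -840, so 587 is unramified.
Legendre symbol by Euler's criterion: (-210/587) ≡ (-210)^293 ≡ 586 (mod 587), i.e. (-210/587) = -1.
Legendre symbol -1 ⇒ 587 is inert.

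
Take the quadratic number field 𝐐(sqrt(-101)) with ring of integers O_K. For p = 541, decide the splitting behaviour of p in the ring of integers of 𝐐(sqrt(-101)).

split — (541) = 𝔭₁𝔭₂ with 𝔭₁ ≠ 𝔭₂

-101 mod 4 = 3, hence disc K = 4·(-101) = -404 and O_K = ℤ[√-101].
Since gcd(541, -404) = 1 the prime 541 does not ramify.
Compute (-101/541) via Euler: 440^((541-1)/2) mod 541 = 1, so (-101/541) = 1.
(-101/541) = 1, so 541 splits.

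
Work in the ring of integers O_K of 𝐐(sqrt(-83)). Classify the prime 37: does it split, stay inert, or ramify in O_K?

split

-83 mod 4 = 1, hence disc K = -83 and O_K = ℤ[(1+√-83)/2].
37 ∤ -83, so 37 is unramified.
Euler's criterion: (-83)^18 mod 37 = 1. Thus (-83|37) = 1.
Legendre symbol 1 ⇒ 37 is split.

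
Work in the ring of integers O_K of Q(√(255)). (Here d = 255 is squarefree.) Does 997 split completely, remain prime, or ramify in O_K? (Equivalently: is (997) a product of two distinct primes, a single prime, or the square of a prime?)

splits completely

d = 255 ≡ 3 (mod 4), so O_K = ℤ[√255] and disc(K) = 4d = 1020.
disc(K) = 1020 is not divisible by 997; 997 is unramified.
Euler's criterion: 255^498 mod 997 = 1. Thus (255|997) = 1.
(255/997) = 1, so 997 splits.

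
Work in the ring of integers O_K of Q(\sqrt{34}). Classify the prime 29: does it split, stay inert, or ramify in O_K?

split — (29) = 𝔭₁𝔭₂ with 𝔭₁ ≠ 𝔭₂

d = 34 ≡ 2 (mod 4), so O_K = ℤ[√34] and disc(K) = 4d = 136.
Since gcd(29, 136) = 1 the prime 29 does not ramify.
Compute (34/29) via Euler: 5^((29-1)/2) mod 29 = 1, so (34/29) = 1.
(34/29) = 1, so 29 splits.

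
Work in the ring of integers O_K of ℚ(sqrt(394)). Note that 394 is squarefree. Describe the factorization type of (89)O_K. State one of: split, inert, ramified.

d = 394 ≡ 2 (mod 4), so O_K = ℤ[√394] and disc(K) = 4d = 1576.
disc(K) = 1576 is not divisible by 89; 89 is unramified.
Euler's criterion: 394^44 mod 89 = 88. Thus (394|89) = -1.
Legendre symbol -1 ⇒ 89 is inert.

inert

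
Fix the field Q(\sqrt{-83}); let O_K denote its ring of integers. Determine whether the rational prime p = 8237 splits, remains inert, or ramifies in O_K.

-83 mod 4 = 1, hence disc K = -83 and O_K = ℤ[(1+√-83)/2].
8237 ∤ -83, so 8237 is unramified.
Euler's criterion: (-83)^4118 mod 8237 = 8236. Thus (-83|8237) = -1.
d is a non-residue mod p, hence 8237 remains inert in O_K.

p is inert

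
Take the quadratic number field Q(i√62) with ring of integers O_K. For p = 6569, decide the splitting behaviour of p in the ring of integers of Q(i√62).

-62 mod 4 = 2, hence disc K = 4·(-62) = -248 and O_K = ℤ[√-62].
Since gcd(6569, -248) = 1 the prime 6569 does not ramify.
Legendre symbol by Euler's criterion: (-62/6569) ≡ (-62)^3284 ≡ 1 (mod 6569), i.e. (-62/6569) = 1.
(-62/6569) = 1, so 6569 splits.

6569 splits in O_K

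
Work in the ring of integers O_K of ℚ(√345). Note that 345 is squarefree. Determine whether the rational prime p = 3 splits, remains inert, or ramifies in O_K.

ramified — (3) = 𝔭²

345 mod 4 = 1, hence disc K = 345 and O_K = ℤ[(1+√345)/2].
Ramification test: 3 | 345. The prime 3 ramifies in K.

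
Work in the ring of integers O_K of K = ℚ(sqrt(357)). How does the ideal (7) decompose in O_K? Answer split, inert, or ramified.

Since 357 ≡ 1 mod 4, the ring of integers is ℤ[(1+√357)/2] with discriminant 357.
disc(K) = 357 = 7·51, so p = 7 is ramified.

ramified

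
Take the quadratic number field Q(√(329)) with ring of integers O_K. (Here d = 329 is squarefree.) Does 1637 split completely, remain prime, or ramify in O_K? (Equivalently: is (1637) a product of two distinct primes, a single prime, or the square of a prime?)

Since 329 ≡ 1 mod 4, the ring of integers is ℤ[(1+√329)/2] with discriminant 329.
disc(K) = 329 is not divisible by 1637; 1637 is unramified.
(329/1637) = 329^818 mod 1637 = 1, giving Legendre symbol 1.
d is a quadratic residue mod p, hence 1637 splits in O_K.

split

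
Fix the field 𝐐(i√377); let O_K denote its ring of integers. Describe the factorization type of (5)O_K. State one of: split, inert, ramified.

d = -377 ≡ 3 (mod 4), so O_K = ℤ[√-377] and disc(K) = 4d = -1508.
Since gcd(5, -1508) = 1 the prime 5 does not ramify.
Legendre symbol by Euler's criterion: (-377/5) ≡ (-377)^2 ≡ 4 (mod 5), i.e. (-377/5) = -1.
Legendre symbol -1 ⇒ 5 is inert.

5 remains inert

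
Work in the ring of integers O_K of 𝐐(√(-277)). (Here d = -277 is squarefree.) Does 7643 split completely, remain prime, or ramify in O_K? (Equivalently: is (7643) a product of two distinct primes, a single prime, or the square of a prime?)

remains prime (inert)

Since -277 ≢ 1 mod 4, the ring of integers is ℤ[√-277] with discriminant 4·(-277) = -1108.
disc(K) = -1108 is not divisible by 7643; 7643 is unramified.
Legendre symbol by Euler's criterion: (-277/7643) ≡ (-277)^3821 ≡ 7642 (mod 7643), i.e. (-277/7643) = -1.
Legendre symbol -1 ⇒ 7643 is inert.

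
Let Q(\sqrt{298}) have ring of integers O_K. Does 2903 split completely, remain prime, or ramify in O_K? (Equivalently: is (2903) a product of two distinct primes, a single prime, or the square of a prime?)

inert

Since 298 ≢ 1 mod 4, the ring of integers is ℤ[√298] with discriminant 4·298 = 1192.
2903 ∤ 1192, so 2903 is unramified.
(298/2903) = 298^1451 mod 2903 = 2902, giving Legendre symbol -1.
Legendre symbol -1 ⇒ 2903 is inert.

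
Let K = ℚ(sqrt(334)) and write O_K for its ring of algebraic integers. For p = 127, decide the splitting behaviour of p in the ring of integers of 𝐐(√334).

Since 334 ≢ 1 mod 4, the ring of integers is ℤ[√334] with discriminant 4·334 = 1336.
Since gcd(127, 1336) = 1 the prime 127 does not ramify.
Legendre symbol by Euler's criterion: (334/127) ≡ 334^63 ≡ 126 (mod 127), i.e. (334/127) = -1.
(334/127) = -1, so 127 is inert.

127 remains inert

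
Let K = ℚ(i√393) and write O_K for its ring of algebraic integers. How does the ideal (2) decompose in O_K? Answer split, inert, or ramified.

ramified — (2) = 𝔭²

d = -393 ≡ 3 (mod 4), so O_K = ℤ[√-393] and disc(K) = 4d = -1572.
disc(K) = -1572 = 2·(-786), so p = 2 is ramified.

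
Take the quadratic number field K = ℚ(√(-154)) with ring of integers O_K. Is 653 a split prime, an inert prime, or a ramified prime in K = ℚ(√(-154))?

inert — (653) stays prime in O_K

-154 mod 4 = 2, hence disc K = 4·(-154) = -616 and O_K = ℤ[√-154].
Since gcd(653, -616) = 1 the prime 653 does not ramify.
Legendre symbol by Euler's criterion: (-154/653) ≡ (-154)^326 ≡ 652 (mod 653), i.e. (-154/653) = -1.
Legendre symbol -1 ⇒ 653 is inert.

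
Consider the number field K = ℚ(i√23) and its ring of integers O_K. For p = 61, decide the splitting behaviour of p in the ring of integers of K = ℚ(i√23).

d = -23 ≡ 1 (mod 4), so O_K = ℤ[(1+√-23)/2] and disc(K) = d = -23.
61 ∤ -23, so 61 is unramified.
(-23/61) = 38^30 mod 61 = 60, giving Legendre symbol -1.
(-23/61) = -1, so 61 is inert.

p is inert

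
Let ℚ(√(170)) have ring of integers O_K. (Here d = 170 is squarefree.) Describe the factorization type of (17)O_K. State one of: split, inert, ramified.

170 mod 4 = 2, hence disc K = 4·170 = 680 and O_K = ℤ[√170].
Ramification test: 17 | 680. The prime 17 ramifies in K.

ramified — (17) = 𝔭²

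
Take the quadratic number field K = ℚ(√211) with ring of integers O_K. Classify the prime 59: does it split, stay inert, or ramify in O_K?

remains prime (inert)

211 mod 4 = 3, hence disc K = 4·211 = 844 and O_K = ℤ[√211].
59 ∤ 844, so 59 is unramified.
(211/59) = 34^29 mod 59 = 58, giving Legendre symbol -1.
Legendre symbol -1 ⇒ 59 is inert.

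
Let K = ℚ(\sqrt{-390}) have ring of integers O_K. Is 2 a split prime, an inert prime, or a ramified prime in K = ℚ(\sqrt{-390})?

p ramifies

-390 mod 4 = 2, hence disc K = 4·(-390) = -1560 and O_K = ℤ[√-390].
2 divides disc(K) = -1560, so 2 ramifies.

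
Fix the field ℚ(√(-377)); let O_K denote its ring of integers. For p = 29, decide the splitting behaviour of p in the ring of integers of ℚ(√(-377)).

p ramifies

-377 mod 4 = 3, hence disc K = 4·(-377) = -1508 and O_K = ℤ[√-377].
29 divides disc(K) = -1508, so 29 ramifies.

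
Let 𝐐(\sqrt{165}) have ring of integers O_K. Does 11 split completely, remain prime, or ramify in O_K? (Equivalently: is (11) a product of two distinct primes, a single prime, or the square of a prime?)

11 is ramified

165 mod 4 = 1, hence disc K = 165 and O_K = ℤ[(1+√165)/2].
11 divides disc(K) = 165, so 11 ramifies.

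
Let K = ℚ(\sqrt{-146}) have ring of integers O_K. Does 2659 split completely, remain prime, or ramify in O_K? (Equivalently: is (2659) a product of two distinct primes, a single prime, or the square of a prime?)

2659 remains inert

-146 mod 4 = 2, hence disc K = 4·(-146) = -584 and O_K = ℤ[√-146].
disc(K) = -584 is not divisible by 2659; 2659 is unramified.
(-146/2659) = 2513^1329 mod 2659 = 2658, giving Legendre symbol -1.
(-146/2659) = -1, so 2659 is inert.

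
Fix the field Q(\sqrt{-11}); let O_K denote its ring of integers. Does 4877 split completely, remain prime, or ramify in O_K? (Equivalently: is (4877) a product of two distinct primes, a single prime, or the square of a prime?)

-11 mod 4 = 1, hence disc K = -11 and O_K = ℤ[(1+√-11)/2].
disc(K) = -11 is not divisible by 4877; 4877 is unramified.
Compute (-11/4877) via Euler: 4866^((4877-1)/2) mod 4877 = 1, so (-11/4877) = 1.
(-11/4877) = 1, so 4877 splits.

split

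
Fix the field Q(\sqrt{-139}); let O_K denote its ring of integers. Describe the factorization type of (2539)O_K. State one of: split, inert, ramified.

d = -139 ≡ 1 (mod 4), so O_K = ℤ[(1+√-139)/2] and disc(K) = d = -139.
2539 ∤ -139, so 2539 is unramified.
Euler's criterion: (-139)^1269 mod 2539 = 1. Thus (-139|2539) = 1.
(-139/2539) = 1, so 2539 splits.

split — (2539) = 𝔭₁𝔭₂ with 𝔭₁ ≠ 𝔭₂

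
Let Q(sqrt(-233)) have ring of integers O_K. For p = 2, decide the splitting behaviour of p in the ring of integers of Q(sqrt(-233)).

ramifies in O_K

d = -233 ≡ 3 (mod 4), so O_K = ℤ[√-233] and disc(K) = 4d = -932.
Ramification test: 2 | -932. The prime 2 ramifies in K.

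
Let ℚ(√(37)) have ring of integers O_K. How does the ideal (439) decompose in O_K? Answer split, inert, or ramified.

inert — (439) stays prime in O_K

d = 37 ≡ 1 (mod 4), so O_K = ℤ[(1+√37)/2] and disc(K) = d = 37.
439 ∤ 37, so 439 is unramified.
(37/439) = 37^219 mod 439 = 438, giving Legendre symbol -1.
Legendre symbol -1 ⇒ 439 is inert.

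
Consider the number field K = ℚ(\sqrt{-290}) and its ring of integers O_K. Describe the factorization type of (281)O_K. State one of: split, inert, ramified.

p splits

Since -290 ≢ 1 mod 4, the ring of integers is ℤ[√-290] with discriminant 4·(-290) = -1160.
281 ∤ -1160, so 281 is unramified.
Compute (-290/281) via Euler: 272^((281-1)/2) mod 281 = 1, so (-290/281) = 1.
(-290/281) = 1, so 281 splits.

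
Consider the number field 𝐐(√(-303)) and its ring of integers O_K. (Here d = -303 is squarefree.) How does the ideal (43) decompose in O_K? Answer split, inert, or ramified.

-303 mod 4 = 1, hence disc K = -303 and O_K = ℤ[(1+√-303)/2].
43 ∤ -303, so 43 is unramified.
Compute (-303/43) via Euler: 41^((43-1)/2) mod 43 = 1, so (-303/43) = 1.
Legendre symbol 1 ⇒ 43 is split.

splits completely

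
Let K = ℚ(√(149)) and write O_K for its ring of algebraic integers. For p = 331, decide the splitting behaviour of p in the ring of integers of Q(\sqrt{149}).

splits completely

Since 149 ≡ 1 mod 4, the ring of integers is ℤ[(1+√149)/2] with discriminant 149.
Since gcd(331, 149) = 1 the prime 331 does not ramify.
Euler's criterion: 149^165 mod 331 = 1. Thus (149|331) = 1.
Legendre symbol 1 ⇒ 331 is split.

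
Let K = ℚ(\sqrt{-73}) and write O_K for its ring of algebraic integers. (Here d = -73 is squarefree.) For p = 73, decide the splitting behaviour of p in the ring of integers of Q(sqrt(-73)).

Since -73 ≢ 1 mod 4, the ring of integers is ℤ[√-73] with discriminant 4·(-73) = -292.
disc(K) = -292 = 73·(-4), so p = 73 is ramified.

ramified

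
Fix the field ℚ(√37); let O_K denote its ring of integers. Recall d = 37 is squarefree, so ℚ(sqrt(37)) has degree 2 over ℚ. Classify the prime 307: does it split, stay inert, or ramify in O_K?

splits completely

Since 37 ≡ 1 mod 4, the ring of integers is ℤ[(1+√37)/2] with discriminant 37.
Since gcd(307, 37) = 1 the prime 307 does not ramify.
Compute (37/307) via Euler: 37^((307-1)/2) mod 307 = 1, so (37/307) = 1.
d is a quadratic residue mod p, hence 307 splits in O_K.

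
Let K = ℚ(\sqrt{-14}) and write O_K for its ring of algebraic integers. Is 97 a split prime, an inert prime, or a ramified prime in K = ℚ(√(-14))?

-14 mod 4 = 2, hence disc K = 4·(-14) = -56 and O_K = ℤ[√-14].
Since gcd(97, -56) = 1 the prime 97 does not ramify.
(-14/97) = 83^48 mod 97 = 96, giving Legendre symbol -1.
d is a non-residue mod p, hence 97 remains inert in O_K.

inert — (97) stays prime in O_K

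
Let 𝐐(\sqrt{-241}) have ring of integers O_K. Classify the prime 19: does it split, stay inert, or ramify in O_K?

splits completely

Since -241 ≢ 1 mod 4, the ring of integers is ℤ[√-241] with discriminant 4·(-241) = -964.
19 ∤ -964, so 19 is unramified.
Legendre symbol by Euler's criterion: (-241/19) ≡ (-241)^9 ≡ 1 (mod 19), i.e. (-241/19) = 1.
Legendre symbol 1 ⇒ 19 is split.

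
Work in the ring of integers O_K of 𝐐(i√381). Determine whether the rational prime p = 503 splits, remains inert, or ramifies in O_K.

-381 mod 4 = 3, hence disc K = 4·(-381) = -1524 and O_K = ℤ[√-381].
503 ∤ -1524, so 503 is unramified.
Euler's criterion: (-381)^251 mod 503 = 1. Thus (-381|503) = 1.
(-381/503) = 1, so 503 splits.

p splits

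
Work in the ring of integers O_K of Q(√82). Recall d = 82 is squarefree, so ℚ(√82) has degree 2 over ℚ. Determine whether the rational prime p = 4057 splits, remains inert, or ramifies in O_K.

split — (4057) = 𝔭₁𝔭₂ with 𝔭₁ ≠ 𝔭₂

d = 82 ≡ 2 (mod 4), so O_K = ℤ[√82] and disc(K) = 4d = 328.
disc(K) = 328 is not divisible by 4057; 4057 is unramified.
(82/4057) = 82^2028 mod 4057 = 1, giving Legendre symbol 1.
Legendre symbol 1 ⇒ 4057 is split.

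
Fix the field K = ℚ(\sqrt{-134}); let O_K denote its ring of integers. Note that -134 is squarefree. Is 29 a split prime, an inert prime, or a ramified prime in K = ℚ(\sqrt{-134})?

d = -134 ≡ 2 (mod 4), so O_K = ℤ[√-134] and disc(K) = 4d = -536.
29 ∤ -536, so 29 is unramified.
Compute (-134/29) via Euler: 11^((29-1)/2) mod 29 = 28, so (-134/29) = -1.
d is a non-residue mod p, hence 29 remains inert in O_K.

p is inert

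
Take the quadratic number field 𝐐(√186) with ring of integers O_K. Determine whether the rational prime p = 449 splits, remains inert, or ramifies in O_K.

186 mod 4 = 2, hence disc K = 4·186 = 744 and O_K = ℤ[√186].
449 ∤ 744, so 449 is unramified.
Compute (186/449) via Euler: 186^((449-1)/2) mod 449 = 1, so (186/449) = 1.
Legendre symbol 1 ⇒ 449 is split.

449 splits in O_K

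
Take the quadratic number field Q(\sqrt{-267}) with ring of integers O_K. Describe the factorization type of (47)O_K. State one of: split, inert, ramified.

d = -267 ≡ 1 (mod 4), so O_K = ℤ[(1+√-267)/2] and disc(K) = d = -267.
Since gcd(47, -267) = 1 the prime 47 does not ramify.
Compute (-267/47) via Euler: 15^((47-1)/2) mod 47 = 46, so (-267/47) = -1.
d is a non-residue mod p, hence 47 remains inert in O_K.

inert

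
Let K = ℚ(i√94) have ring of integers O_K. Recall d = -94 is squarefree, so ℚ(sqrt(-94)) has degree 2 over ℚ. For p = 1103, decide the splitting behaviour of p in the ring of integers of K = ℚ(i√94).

Since -94 ≢ 1 mod 4, the ring of integers is ℤ[√-94] with discriminant 4·(-94) = -376.
disc(K) = -376 is not divisible by 1103; 1103 is unramified.
Compute (-94/1103) via Euler: 1009^((1103-1)/2) mod 1103 = 1102, so (-94/1103) = -1.
(-94/1103) = -1, so 1103 is inert.

inert — (1103) stays prime in O_K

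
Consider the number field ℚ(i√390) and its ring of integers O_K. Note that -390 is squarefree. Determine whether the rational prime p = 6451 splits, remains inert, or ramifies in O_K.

Since -390 ≢ 1 mod 4, the ring of integers is ℤ[√-390] with discriminant 4·(-390) = -1560.
Since gcd(6451, -1560) = 1 the prime 6451 does not ramify.
Euler's criterion: (-390)^3225 mod 6451 = 6450. Thus (-390|6451) = -1.
d is a non-residue mod p, hence 6451 remains inert in O_K.

inert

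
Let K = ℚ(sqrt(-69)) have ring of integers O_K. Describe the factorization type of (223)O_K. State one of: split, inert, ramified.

Since -69 ≢ 1 mod 4, the ring of integers is ℤ[√-69] with discriminant 4·(-69) = -276.
Since gcd(223, -276) = 1 the prime 223 does not ramify.
Compute (-69/223) via Euler: 154^((223-1)/2) mod 223 = 222, so (-69/223) = -1.
d is a non-residue mod p, hence 223 remains inert in O_K.

remains prime (inert)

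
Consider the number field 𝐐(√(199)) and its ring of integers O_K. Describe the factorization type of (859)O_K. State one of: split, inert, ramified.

p is inert

199 mod 4 = 3, hence disc K = 4·199 = 796 and O_K = ℤ[√199].
859 ∤ 796, so 859 is unramified.
Legendre symbol by Euler's criterion: (199/859) ≡ 199^429 ≡ 858 (mod 859), i.e. (199/859) = -1.
(199/859) = -1, so 859 is inert.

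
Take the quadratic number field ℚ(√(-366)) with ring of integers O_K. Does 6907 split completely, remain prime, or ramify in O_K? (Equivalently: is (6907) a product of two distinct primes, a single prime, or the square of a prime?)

Since -366 ≢ 1 mod 4, the ring of integers is ℤ[√-366] with discriminant 4·(-366) = -1464.
6907 ∤ -1464, so 6907 is unramified.
Legendre symbol by Euler's criterion: (-366/6907) ≡ (-366)^3453 ≡ 6906 (mod 6907), i.e. (-366/6907) = -1.
Legendre symbol -1 ⇒ 6907 is inert.

p is inert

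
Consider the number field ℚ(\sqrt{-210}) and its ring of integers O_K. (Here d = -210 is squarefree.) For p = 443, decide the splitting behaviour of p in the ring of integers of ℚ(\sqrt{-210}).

d = -210 ≡ 2 (mod 4), so O_K = ℤ[√-210] and disc(K) = 4d = -840.
Since gcd(443, -840) = 1 the prime 443 does not ramify.
Legendre symbol by Euler's criterion: (-210/443) ≡ (-210)^221 ≡ 1 (mod 443), i.e. (-210/443) = 1.
(-210/443) = 1, so 443 splits.

split — (443) = 𝔭₁𝔭₂ with 𝔭₁ ≠ 𝔭₂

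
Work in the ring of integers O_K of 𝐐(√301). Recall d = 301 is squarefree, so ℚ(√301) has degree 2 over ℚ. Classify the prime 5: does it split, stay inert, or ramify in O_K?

Since 301 ≡ 1 mod 4, the ring of integers is ℤ[(1+√301)/2] with discriminant 301.
Since gcd(5, 301) = 1 the prime 5 does not ramify.
Legendre symbol by Euler's criterion: (301/5) ≡ 301^2 ≡ 1 (mod 5), i.e. (301/5) = 1.
(301/5) = 1, so 5 splits.

split — (5) = 𝔭₁𝔭₂ with 𝔭₁ ≠ 𝔭₂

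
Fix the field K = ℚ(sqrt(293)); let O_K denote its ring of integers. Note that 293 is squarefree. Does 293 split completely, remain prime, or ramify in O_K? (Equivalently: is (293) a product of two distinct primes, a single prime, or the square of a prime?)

d = 293 ≡ 1 (mod 4), so O_K = ℤ[(1+√293)/2] and disc(K) = d = 293.
293 divides disc(K) = 293, so 293 ramifies.

293 is ramified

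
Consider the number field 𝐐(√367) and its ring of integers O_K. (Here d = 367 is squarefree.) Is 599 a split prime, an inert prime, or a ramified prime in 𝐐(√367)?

Since 367 ≢ 1 mod 4, the ring of integers is ℤ[√367] with discriminant 4·367 = 1468.
disc(K) = 1468 is not divisible by 599; 599 is unramified.
Legendre symbol by Euler's criterion: (367/599) ≡ 367^299 ≡ 1 (mod 599), i.e. (367/599) = 1.
(367/599) = 1, so 599 splits.

split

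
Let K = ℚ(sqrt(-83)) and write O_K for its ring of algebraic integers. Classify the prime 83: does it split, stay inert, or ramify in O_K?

p ramifies

-83 mod 4 = 1, hence disc K = -83 and O_K = ℤ[(1+√-83)/2].
Ramification test: 83 | -83. The prime 83 ramifies in K.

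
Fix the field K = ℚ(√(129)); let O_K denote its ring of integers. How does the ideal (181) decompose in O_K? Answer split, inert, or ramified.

181 splits in O_K

129 mod 4 = 1, hence disc K = 129 and O_K = ℤ[(1+√129)/2].
Since gcd(181, 129) = 1 the prime 181 does not ramify.
Compute (129/181) via Euler: 129^((181-1)/2) mod 181 = 1, so (129/181) = 1.
Legendre symbol 1 ⇒ 181 is split.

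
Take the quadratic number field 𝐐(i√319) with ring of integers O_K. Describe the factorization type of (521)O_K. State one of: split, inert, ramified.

splits completely

d = -319 ≡ 1 (mod 4), so O_K = ℤ[(1+√-319)/2] and disc(K) = d = -319.
disc(K) = -319 is not divisible by 521; 521 is unramified.
Euler's criterion: (-319)^260 mod 521 = 1. Thus (-319|521) = 1.
(-319/521) = 1, so 521 splits.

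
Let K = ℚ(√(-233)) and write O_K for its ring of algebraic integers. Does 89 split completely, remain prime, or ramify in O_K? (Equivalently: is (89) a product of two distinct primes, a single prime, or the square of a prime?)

d = -233 ≡ 3 (mod 4), so O_K = ℤ[√-233] and disc(K) = 4d = -932.
89 ∤ -932, so 89 is unramified.
(-233/89) = 34^44 mod 89 = 1, giving Legendre symbol 1.
d is a quadratic residue mod p, hence 89 splits in O_K.

split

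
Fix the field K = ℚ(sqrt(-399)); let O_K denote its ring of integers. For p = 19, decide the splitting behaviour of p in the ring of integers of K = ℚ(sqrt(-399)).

ramifies in O_K

-399 mod 4 = 1, hence disc K = -399 and O_K = ℤ[(1+√-399)/2].
disc(K) = -399 = 19·(-21), so p = 19 is ramified.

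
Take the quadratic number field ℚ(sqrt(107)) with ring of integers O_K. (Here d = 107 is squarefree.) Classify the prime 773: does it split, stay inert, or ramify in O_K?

773 remains inert

Since 107 ≢ 1 mod 4, the ring of integers is ℤ[√107] with discriminant 4·107 = 428.
disc(K) = 428 is not divisible by 773; 773 is unramified.
Legendre symbol by Euler's criterion: (107/773) ≡ 107^386 ≡ 772 (mod 773), i.e. (107/773) = -1.
d is a non-residue mod p, hence 773 remains inert in O_K.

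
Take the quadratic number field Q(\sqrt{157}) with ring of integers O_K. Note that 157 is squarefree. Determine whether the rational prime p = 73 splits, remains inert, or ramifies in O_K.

Since 157 ≡ 1 mod 4, the ring of integers is ℤ[(1+√157)/2] with discriminant 157.
Since gcd(73, 157) = 1 the prime 73 does not ramify.
Euler's criterion: 157^36 mod 73 = 72. Thus (157|73) = -1.
d is a non-residue mod p, hence 73 remains inert in O_K.

inert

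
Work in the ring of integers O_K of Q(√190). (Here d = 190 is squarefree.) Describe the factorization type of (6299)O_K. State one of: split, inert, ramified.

d = 190 ≡ 2 (mod 4), so O_K = ℤ[√190] and disc(K) = 4d = 760.
Since gcd(6299, 760) = 1 the prime 6299 does not ramify.
Compute (190/6299) via Euler: 190^((6299-1)/2) mod 6299 = 6298, so (190/6299) = -1.
Legendre symbol -1 ⇒ 6299 is inert.

p is inert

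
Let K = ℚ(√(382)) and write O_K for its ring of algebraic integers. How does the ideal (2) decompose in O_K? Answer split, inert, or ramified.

ramified

Since 382 ≢ 1 mod 4, the ring of integers is ℤ[√382] with discriminant 4·382 = 1528.
disc(K) = 1528 = 2·764, so p = 2 is ramified.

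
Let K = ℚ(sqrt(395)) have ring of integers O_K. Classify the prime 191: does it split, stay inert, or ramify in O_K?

191 splits in O_K

Since 395 ≢ 1 mod 4, the ring of integers is ℤ[√395] with discriminant 4·395 = 1580.
191 ∤ 1580, so 191 is unramified.
Compute (395/191) via Euler: 13^((191-1)/2) mod 191 = 1, so (395/191) = 1.
(395/191) = 1, so 191 splits.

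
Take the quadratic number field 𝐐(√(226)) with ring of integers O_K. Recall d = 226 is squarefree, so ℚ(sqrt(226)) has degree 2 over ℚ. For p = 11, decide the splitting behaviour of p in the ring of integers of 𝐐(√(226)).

11 remains inert

Since 226 ≢ 1 mod 4, the ring of integers is ℤ[√226] with discriminant 4·226 = 904.
Since gcd(11, 904) = 1 the prime 11 does not ramify.
Euler's criterion: 226^5 mod 11 = 10. Thus (226|11) = -1.
Legendre symbol -1 ⇒ 11 is inert.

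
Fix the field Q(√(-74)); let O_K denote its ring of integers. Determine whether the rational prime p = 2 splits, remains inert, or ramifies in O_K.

ramifies in O_K

-74 mod 4 = 2, hence disc K = 4·(-74) = -296 and O_K = ℤ[√-74].
Ramification test: 2 | -296. The prime 2 ramifies in K.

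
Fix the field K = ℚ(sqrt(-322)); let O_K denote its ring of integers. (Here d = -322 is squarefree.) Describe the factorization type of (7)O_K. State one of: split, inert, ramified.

p ramifies

Since -322 ≢ 1 mod 4, the ring of integers is ℤ[√-322] with discriminant 4·(-322) = -1288.
Ramification test: 7 | -1288. The prime 7 ramifies in K.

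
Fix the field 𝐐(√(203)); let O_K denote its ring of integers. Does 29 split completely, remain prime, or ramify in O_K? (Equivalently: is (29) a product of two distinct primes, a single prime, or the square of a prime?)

ramifies in O_K

Since 203 ≢ 1 mod 4, the ring of integers is ℤ[√203] with discriminant 4·203 = 812.
Ramification test: 29 | 812. The prime 29 ramifies in K.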